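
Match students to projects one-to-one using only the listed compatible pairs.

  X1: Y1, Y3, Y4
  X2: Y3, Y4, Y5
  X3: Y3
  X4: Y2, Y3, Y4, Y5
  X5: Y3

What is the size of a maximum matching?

Unit-capacity flow: source→left, listed edges, right→sink; max matching = max flow.
Augmenting path X1→Y1 (+1); matched 1.
Augmenting path X2→Y3 (+1); matched 2.
Augmenting path X4→Y2 (+1); matched 3.
Augmenting path X3→Y3→X2→Y4 (+1); matched 4.
No augmenting path remains; maximum matching = 4.
König certificate: {X1, X2, X4, Y3} is a vertex cover of size 4 (every listed pair touches it), so no matching can be larger.

4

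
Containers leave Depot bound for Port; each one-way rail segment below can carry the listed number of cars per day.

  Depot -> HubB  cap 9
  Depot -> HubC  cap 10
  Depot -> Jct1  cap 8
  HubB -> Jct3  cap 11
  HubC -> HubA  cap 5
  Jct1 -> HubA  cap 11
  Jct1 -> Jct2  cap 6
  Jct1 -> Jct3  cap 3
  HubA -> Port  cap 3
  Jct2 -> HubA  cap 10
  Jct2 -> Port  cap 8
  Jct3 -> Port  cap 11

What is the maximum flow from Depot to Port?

Augment Depot→HubB→Jct3→Port: bottleneck 9, flow now 9.
Augment Depot→HubC→HubA→Port: bottleneck 3, flow now 12.
Augment Depot→Jct1→Jct2→Port: bottleneck 6, flow now 18.
Augment Depot→Jct1→Jct3→Port: bottleneck 2, flow now 20.
No augmenting path remains; maximum flow = 20.
In the residual graph, reachable from Depot: {Depot, HubC, HubA}.
Min-cut edges: Depot→HubB (9), Depot→Jct1 (8), HubA→Port (3); capacity 9 + 8 + 3 = 20.
This cut is saturated, so no flow can exceed 20.

20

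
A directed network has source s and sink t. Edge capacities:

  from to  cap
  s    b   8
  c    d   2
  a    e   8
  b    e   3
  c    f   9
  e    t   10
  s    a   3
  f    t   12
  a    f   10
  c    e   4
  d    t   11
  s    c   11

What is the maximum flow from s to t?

Augment s→a→e→t: bottleneck 3, flow now 3.
Augment s→b→e→t: bottleneck 3, flow now 6.
Augment s→c→d→t: bottleneck 2, flow now 8.
Augment s→c→e→t: bottleneck 4, flow now 12.
Augment s→c→f→t: bottleneck 5, flow now 17.
No augmenting path remains; maximum flow = 17.
In the residual graph, reachable from s: {s, b}.
Min-cut edges: s→a (3), s→c (11), b→e (3); capacity 3 + 11 + 3 = 17.
This cut is saturated, so no flow can exceed 17.

17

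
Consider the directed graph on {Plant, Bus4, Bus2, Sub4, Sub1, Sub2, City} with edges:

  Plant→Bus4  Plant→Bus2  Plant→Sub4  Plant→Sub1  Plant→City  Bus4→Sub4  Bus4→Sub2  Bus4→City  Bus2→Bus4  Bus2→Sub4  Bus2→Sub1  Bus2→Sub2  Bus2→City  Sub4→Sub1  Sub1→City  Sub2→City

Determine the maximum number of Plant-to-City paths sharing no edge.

4

Assign every edge capacity 1; by Menger, the answer equals the max flow.
Path Plant→City (+1); total 1.
Path Plant→Bus4→City (+1); total 2.
Path Plant→Bus2→City (+1); total 3.
Path Plant→Sub1→City (+1); total 4.
No residual Plant→City path; max flow = 4.
Certifying cut of size 4: {Plant→Bus2, Plant→Bus4, Plant→City, Sub1→City}.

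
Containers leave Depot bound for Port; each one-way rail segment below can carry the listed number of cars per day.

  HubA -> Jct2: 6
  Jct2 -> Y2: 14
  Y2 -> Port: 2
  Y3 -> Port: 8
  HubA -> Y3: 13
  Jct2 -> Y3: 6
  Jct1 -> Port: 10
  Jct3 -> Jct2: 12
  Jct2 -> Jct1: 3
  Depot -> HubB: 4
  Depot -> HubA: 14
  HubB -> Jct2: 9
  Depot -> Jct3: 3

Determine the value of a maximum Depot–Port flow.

13

Augment Depot→HubA→Y3→Port: bottleneck 8, flow now 8.
Augment Depot→HubB→Jct2→Jct1→Port: bottleneck 3, flow now 11.
Augment Depot→HubB→Jct2→Y2→Port: bottleneck 1, flow now 12.
Augment Depot→Jct3→Jct2→Y2→Port: bottleneck 1, flow now 13.
No augmenting path remains; maximum flow = 13.
In the residual graph, reachable from Depot: {Depot, HubB, Jct3, HubA, Jct2, Y3, Y2}.
Min-cut edges: Jct2→Jct1 (3), Y3→Port (8), Y2→Port (2); capacity 3 + 8 + 2 = 13.
This cut is saturated, so no flow can exceed 13.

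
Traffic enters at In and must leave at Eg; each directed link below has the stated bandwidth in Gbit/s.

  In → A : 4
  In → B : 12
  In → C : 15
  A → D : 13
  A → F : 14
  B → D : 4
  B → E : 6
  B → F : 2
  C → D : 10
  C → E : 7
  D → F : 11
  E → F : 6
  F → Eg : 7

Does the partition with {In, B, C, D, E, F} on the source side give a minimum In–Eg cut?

Given cut capacity: 4 + 7 = 11.
Augment In→A→F→Eg: bottleneck 4, flow now 4.
Augment In→B→F→Eg: bottleneck 2, flow now 6.
Augment In→B→D→F→Eg: bottleneck 1, flow now 7.
No augmenting path remains; maximum flow = 7.
In the residual graph, reachable from In: {In, A, B, C, D, E, F}.
Min-cut edges: F→Eg (7); capacity 7 = 7.
Cut capacity 11 exceeds the max flow 7, so it is not minimum.

No — its capacity is 11, but the minimum cut has capacity 7.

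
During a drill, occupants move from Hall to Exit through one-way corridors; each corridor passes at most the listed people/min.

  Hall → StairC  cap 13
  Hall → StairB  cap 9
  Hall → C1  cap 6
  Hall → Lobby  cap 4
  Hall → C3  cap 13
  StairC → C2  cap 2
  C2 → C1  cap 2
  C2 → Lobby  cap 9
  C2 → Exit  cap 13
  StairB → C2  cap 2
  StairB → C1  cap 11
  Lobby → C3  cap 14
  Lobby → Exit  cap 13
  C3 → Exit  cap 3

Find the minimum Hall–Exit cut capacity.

Augment Hall→Lobby→Exit: bottleneck 4, flow now 4.
Augment Hall→C3→Exit: bottleneck 3, flow now 7.
Augment Hall→StairC→C2→Exit: bottleneck 2, flow now 9.
Augment Hall→StairB→C2→Exit: bottleneck 2, flow now 11.
No augmenting path remains; maximum flow = 11.
By max-flow min-cut, the minimum cut capacity equals the max flow.
In the residual graph, reachable from Hall: {Hall, StairC, StairB, C1, C3}.
Min-cut edges: Hall→Lobby (4), StairC→C2 (2), StairB→C2 (2), C3→Exit (3); capacity 4 + 2 + 2 + 3 = 11.

11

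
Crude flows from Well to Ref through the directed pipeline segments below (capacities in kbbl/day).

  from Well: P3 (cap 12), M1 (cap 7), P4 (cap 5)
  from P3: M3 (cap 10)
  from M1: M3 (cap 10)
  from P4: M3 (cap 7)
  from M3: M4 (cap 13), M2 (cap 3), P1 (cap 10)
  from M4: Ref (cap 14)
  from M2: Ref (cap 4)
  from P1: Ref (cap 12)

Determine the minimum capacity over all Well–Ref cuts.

Augment Well→P3→M3→M4→Ref: bottleneck 10, flow now 10.
Augment Well→M1→M3→M4→Ref: bottleneck 3, flow now 13.
Augment Well→M1→M3→M2→Ref: bottleneck 3, flow now 16.
Augment Well→M1→M3→P1→Ref: bottleneck 1, flow now 17.
Augment Well→P4→M3→P1→Ref: bottleneck 5, flow now 22.
No augmenting path remains; maximum flow = 22.
By max-flow min-cut, the minimum cut capacity equals the max flow.
In the residual graph, reachable from Well: {Well, P3}.
Min-cut edges: Well→M1 (7), Well→P4 (5), P3→M3 (10); capacity 7 + 5 + 10 = 22.

22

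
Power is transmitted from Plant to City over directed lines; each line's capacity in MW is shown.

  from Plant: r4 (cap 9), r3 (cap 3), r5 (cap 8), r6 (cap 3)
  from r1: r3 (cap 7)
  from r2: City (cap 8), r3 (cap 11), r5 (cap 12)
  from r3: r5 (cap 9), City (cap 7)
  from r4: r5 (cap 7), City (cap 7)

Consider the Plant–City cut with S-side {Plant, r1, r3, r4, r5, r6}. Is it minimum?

Given cut capacity: 7 + 7 = 14.
Augment Plant→r3→City: bottleneck 3, flow now 3.
Augment Plant→r4→City: bottleneck 7, flow now 10.
No augmenting path remains; maximum flow = 10.
In the residual graph, reachable from Plant: {Plant, r4, r5, r6}.
Min-cut edges: Plant→r3 (3), r4→City (7); capacity 3 + 7 = 10.
Cut capacity 14 exceeds the max flow 10, so it is not minimum.

No — its capacity is 14, but the minimum cut has capacity 10.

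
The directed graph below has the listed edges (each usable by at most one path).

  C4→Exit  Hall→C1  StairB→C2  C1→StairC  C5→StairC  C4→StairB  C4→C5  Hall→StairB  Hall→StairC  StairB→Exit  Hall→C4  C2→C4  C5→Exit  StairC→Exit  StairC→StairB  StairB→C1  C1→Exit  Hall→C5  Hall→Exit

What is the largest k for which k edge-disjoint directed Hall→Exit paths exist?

6

Assign every edge capacity 1; by Menger, the answer equals the max flow.
Path Hall→Exit (+1); total 1.
Path Hall→C5→Exit (+1); total 2.
Path Hall→C4→Exit (+1); total 3.
Path Hall→C1→Exit (+1); total 4.
Path Hall→StairC→Exit (+1); total 5.
Path Hall→StairB→Exit (+1); total 6.
No residual Hall→Exit path; max flow = 6.
Certifying cut of size 6: {Hall→C1, Hall→C4, Hall→C5, Hall→Exit, Hall→StairB, Hall→StairC}.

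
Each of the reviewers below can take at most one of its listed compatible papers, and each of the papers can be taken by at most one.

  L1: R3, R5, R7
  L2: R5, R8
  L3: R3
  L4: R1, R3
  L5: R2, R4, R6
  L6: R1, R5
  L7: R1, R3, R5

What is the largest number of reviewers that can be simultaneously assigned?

6

Unit-capacity flow: source→left, listed edges, right→sink; max matching = max flow.
Augmenting path L1→R3 (+1); matched 1.
Augmenting path L2→R5 (+1); matched 2.
Augmenting path L4→R1 (+1); matched 3.
Augmenting path L5→R2 (+1); matched 4.
Augmenting path L3→R3→L1→R7 (+1); matched 5.
Augmenting path L6→R5→L2→R8 (+1); matched 6.
No augmenting path remains; maximum matching = 6.
König certificate: {L1, L2, L5, R1, R3, R5} is a vertex cover of size 6 (every listed pair touches it), so no matching can be larger.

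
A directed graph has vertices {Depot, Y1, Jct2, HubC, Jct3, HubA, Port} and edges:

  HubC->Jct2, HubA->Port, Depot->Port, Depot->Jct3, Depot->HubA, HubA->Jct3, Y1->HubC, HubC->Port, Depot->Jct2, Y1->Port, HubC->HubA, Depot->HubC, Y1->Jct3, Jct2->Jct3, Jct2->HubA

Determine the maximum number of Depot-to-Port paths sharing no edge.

3

Assign every edge capacity 1; by Menger, the answer equals the max flow.
Path Depot→Port (+1); total 1.
Path Depot→HubC→Port (+1); total 2.
Path Depot→HubA→Port (+1); total 3.
No residual Depot→Port path; max flow = 3.
Certifying cut of size 3: {Depot→HubC, Depot→Port, HubA→Port}.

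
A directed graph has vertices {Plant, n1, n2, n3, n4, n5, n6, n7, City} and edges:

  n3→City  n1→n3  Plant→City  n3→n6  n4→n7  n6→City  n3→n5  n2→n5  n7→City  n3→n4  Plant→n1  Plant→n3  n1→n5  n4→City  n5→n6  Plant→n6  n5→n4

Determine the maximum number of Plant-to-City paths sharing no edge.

4

Assign every edge capacity 1; by Menger, the answer equals the max flow.
Path Plant→City (+1); total 1.
Path Plant→n3→City (+1); total 2.
Path Plant→n6→City (+1); total 3.
Path Plant→n1→n3→n4→City (+1); total 4.
No residual Plant→City path; max flow = 4.
Certifying cut of size 4: {Plant→City, Plant→n1, Plant→n3, Plant→n6}.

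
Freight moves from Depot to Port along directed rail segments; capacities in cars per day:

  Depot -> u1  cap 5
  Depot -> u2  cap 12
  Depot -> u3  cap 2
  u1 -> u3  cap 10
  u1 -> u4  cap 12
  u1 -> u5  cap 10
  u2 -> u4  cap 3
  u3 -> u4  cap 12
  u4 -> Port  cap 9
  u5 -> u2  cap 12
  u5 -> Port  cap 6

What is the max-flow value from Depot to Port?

Augment Depot→u1→u4→Port: bottleneck 5, flow now 5.
Augment Depot→u2→u4→Port: bottleneck 3, flow now 8.
Augment Depot→u3→u4→Port: bottleneck 1, flow now 9.
Augment Depot→u3→u4→u1→u5→Port: bottleneck 1, flow now 10. (uses reverse residual edge)
No augmenting path remains; maximum flow = 10.
In the residual graph, reachable from Depot: {Depot, u2}.
Min-cut edges: Depot→u1 (5), Depot→u3 (2), u2→u4 (3); capacity 5 + 2 + 3 = 10.
This cut is saturated, so no flow can exceed 10.

10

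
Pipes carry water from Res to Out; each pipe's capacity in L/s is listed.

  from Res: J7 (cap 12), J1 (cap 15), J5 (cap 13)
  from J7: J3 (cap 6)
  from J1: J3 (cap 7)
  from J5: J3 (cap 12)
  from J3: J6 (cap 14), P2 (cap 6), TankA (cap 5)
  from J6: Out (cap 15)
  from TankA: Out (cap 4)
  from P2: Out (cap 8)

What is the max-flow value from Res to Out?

Augment Res→J7→J3→J6→Out: bottleneck 6, flow now 6.
Augment Res→J1→J3→J6→Out: bottleneck 7, flow now 13.
Augment Res→J5→J3→J6→Out: bottleneck 1, flow now 14.
Augment Res→J5→J3→TankA→Out: bottleneck 4, flow now 18.
Augment Res→J5→J3→P2→Out: bottleneck 6, flow now 24.
No augmenting path remains; maximum flow = 24.
In the residual graph, reachable from Res: {Res, J7, J1, J5, J3, TankA}.
Min-cut edges: J3→J6 (14), J3→P2 (6), TankA→Out (4); capacity 14 + 6 + 4 = 24.
This cut is saturated, so no flow can exceed 24.

24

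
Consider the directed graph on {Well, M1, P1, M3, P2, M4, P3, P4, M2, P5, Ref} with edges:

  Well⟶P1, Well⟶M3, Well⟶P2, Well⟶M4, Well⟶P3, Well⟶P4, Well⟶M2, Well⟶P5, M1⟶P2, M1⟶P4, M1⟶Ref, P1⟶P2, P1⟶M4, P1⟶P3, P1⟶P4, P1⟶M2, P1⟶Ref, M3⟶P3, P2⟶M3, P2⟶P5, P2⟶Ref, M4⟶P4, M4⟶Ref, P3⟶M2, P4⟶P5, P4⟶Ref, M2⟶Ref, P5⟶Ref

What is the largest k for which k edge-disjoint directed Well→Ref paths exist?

6

Assign every edge capacity 1; by Menger, the answer equals the max flow.
Path Well→P1→Ref (+1); total 1.
Path Well→P2→Ref (+1); total 2.
Path Well→M4→Ref (+1); total 3.
Path Well→P4→Ref (+1); total 4.
Path Well→M2→Ref (+1); total 5.
Path Well→P5→Ref (+1); total 6.
No residual Well→Ref path; max flow = 6.
Certifying cut of size 6: {M2→Ref, Well→M4, Well→P1, Well→P2, Well→P4, Well→P5}.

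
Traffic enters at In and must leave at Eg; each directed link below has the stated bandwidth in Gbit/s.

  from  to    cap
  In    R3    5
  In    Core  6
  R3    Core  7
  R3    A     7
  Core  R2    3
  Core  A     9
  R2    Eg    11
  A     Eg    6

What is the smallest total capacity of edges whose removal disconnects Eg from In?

Augment In→R3→A→Eg: bottleneck 5, flow now 5.
Augment In→Core→R2→Eg: bottleneck 3, flow now 8.
Augment In→Core→A→Eg: bottleneck 1, flow now 9.
No augmenting path remains; maximum flow = 9.
By max-flow min-cut, the minimum cut capacity equals the max flow.
In the residual graph, reachable from In: {In, R3, Core, A}.
Min-cut edges: Core→R2 (3), A→Eg (6); capacity 3 + 6 = 9.

9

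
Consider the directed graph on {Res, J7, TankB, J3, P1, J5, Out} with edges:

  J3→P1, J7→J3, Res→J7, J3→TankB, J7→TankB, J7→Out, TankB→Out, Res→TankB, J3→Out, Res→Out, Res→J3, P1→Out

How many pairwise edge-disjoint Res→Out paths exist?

4

Assign every edge capacity 1; by Menger, the answer equals the max flow.
Path Res→Out (+1); total 1.
Path Res→J7→Out (+1); total 2.
Path Res→TankB→Out (+1); total 3.
Path Res→J3→Out (+1); total 4.
No residual Res→Out path; max flow = 4.
Certifying cut of size 4: {Res→J3, Res→J7, Res→Out, Res→TankB}.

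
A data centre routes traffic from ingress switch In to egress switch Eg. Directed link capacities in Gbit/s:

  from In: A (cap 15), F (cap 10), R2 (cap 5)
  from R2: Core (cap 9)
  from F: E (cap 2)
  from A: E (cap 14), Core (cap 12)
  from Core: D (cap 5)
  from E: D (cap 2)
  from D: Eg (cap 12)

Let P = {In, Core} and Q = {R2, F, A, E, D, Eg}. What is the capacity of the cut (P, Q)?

35

Edges leaving {In, Core}: In→R2 (5), In→F (10), In→A (15), Core→D (5).
Cut capacity = 5 + 10 + 15 + 5 = 35.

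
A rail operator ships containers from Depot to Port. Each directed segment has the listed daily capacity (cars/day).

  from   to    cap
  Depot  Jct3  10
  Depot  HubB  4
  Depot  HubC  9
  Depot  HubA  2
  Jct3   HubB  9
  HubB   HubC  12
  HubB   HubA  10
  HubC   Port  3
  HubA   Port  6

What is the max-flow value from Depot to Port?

Augment Depot→HubC→Port: bottleneck 3, flow now 3.
Augment Depot→HubA→Port: bottleneck 2, flow now 5.
Augment Depot→HubB→HubA→Port: bottleneck 4, flow now 9.
No augmenting path remains; maximum flow = 9.
In the residual graph, reachable from Depot: {Depot, Jct3, HubB, HubC, HubA}.
Min-cut edges: HubC→Port (3), HubA→Port (6); capacity 3 + 6 = 9.
This cut is saturated, so no flow can exceed 9.

9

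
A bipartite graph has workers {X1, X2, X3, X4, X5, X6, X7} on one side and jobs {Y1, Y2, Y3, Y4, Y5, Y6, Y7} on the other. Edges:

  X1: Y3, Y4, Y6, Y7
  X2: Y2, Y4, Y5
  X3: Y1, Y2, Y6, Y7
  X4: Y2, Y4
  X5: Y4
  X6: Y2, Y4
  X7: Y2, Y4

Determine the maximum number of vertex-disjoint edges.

5

Unit-capacity flow: source→left, listed edges, right→sink; max matching = max flow.
Augmenting path X1→Y3 (+1); matched 1.
Augmenting path X2→Y2 (+1); matched 2.
Augmenting path X3→Y1 (+1); matched 3.
Augmenting path X4→Y4 (+1); matched 4.
Augmenting path X6→Y2→X2→Y5 (+1); matched 5.
No augmenting path remains; maximum matching = 5.
König certificate: {X1, X2, X3, Y2, Y4} is a vertex cover of size 5 (every listed pair touches it), so no matching can be larger.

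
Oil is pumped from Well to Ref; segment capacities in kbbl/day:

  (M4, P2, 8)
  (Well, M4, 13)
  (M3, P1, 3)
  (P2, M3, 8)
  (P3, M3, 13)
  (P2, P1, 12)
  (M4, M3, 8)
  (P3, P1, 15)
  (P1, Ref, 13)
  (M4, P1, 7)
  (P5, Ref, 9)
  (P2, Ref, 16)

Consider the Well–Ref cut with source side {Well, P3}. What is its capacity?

41

Edges leaving {Well, P3}: Well→M4 (13), P3→M3 (13), P3→P1 (15).
Cut capacity = 13 + 13 + 15 = 41.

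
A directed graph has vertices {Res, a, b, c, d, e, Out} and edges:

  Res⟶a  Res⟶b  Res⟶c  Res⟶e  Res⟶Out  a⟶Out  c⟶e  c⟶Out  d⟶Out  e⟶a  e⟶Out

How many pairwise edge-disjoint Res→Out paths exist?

4

Assign every edge capacity 1; by Menger, the answer equals the max flow.
Path Res→Out (+1); total 1.
Path Res→a→Out (+1); total 2.
Path Res→c→Out (+1); total 3.
Path Res→e→Out (+1); total 4.
No residual Res→Out path; max flow = 4.
Certifying cut of size 4: {Res→Out, Res→a, Res→c, Res→e}.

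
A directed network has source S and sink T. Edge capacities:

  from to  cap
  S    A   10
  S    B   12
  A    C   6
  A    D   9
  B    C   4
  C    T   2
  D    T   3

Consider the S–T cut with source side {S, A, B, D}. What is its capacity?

Edges leaving {S, A, B, D}: A→C (6), B→C (4), D→T (3).
Cut capacity = 6 + 4 + 3 = 13.

13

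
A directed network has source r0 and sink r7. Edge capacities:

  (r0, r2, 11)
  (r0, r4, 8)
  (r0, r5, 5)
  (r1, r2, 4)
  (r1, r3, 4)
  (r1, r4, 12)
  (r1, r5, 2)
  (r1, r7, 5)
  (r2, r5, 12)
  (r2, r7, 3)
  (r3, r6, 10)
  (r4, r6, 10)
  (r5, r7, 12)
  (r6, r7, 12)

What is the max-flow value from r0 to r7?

Augment r0→r2→r7: bottleneck 3, flow now 3.
Augment r0→r5→r7: bottleneck 5, flow now 8.
Augment r0→r2→r5→r7: bottleneck 7, flow now 15.
Augment r0→r4→r6→r7: bottleneck 8, flow now 23.
No augmenting path remains; maximum flow = 23.
In the residual graph, reachable from r0: {r0, r2, r5}.
Min-cut edges: r0→r4 (8), r2→r7 (3), r5→r7 (12); capacity 8 + 3 + 12 = 23.
This cut is saturated, so no flow can exceed 23.

23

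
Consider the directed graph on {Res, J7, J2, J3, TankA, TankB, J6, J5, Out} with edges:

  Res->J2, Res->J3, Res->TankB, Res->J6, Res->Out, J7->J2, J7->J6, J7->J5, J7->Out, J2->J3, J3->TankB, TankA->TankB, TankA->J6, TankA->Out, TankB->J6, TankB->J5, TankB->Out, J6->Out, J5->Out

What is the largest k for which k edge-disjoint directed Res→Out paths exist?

Assign every edge capacity 1; by Menger, the answer equals the max flow.
Path Res→Out (+1); total 1.
Path Res→TankB→Out (+1); total 2.
Path Res→J6→Out (+1); total 3.
Path Res→J3→TankB→J5→Out (+1); total 4.
No residual Res→Out path; max flow = 4.
Certifying cut of size 4: {J3→TankB, Res→J6, Res→Out, Res→TankB}.

4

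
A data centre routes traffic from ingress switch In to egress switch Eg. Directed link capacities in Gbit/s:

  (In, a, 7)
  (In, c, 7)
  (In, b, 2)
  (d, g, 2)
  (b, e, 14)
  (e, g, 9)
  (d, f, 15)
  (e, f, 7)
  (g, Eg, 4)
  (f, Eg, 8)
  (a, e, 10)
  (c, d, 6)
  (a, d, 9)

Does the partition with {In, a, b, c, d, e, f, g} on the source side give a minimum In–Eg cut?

Yes — it is a minimum cut (capacity 12).

Given cut capacity: 8 + 4 = 12.
Augment In→a→d→f→Eg: bottleneck 7, flow now 7.
Augment In→b→e→f→Eg: bottleneck 1, flow now 8.
Augment In→b→e→g→Eg: bottleneck 1, flow now 9.
Augment In→c→d→g→Eg: bottleneck 2, flow now 11.
Augment In→c→d→a→e→g→Eg: bottleneck 1, flow now 12. (uses reverse residual edge)
No augmenting path remains; maximum flow = 12.
Cut capacity 12 equals the max flow, so it is a minimum cut.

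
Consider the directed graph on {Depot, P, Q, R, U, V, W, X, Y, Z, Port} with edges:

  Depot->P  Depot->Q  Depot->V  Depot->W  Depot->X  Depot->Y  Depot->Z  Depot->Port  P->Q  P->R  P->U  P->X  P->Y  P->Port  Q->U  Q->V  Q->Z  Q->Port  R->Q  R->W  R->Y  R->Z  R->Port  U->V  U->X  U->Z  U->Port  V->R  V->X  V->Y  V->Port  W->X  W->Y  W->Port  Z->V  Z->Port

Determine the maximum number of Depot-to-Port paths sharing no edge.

Assign every edge capacity 1; by Menger, the answer equals the max flow.
Path Depot→Port (+1); total 1.
Path Depot→P→Port (+1); total 2.
Path Depot→Q→Port (+1); total 3.
Path Depot→V→Port (+1); total 4.
Path Depot→W→Port (+1); total 5.
Path Depot→Z→Port (+1); total 6.
No residual Depot→Port path; max flow = 6.
Certifying cut of size 6: {Depot→P, Depot→Port, Depot→Q, Depot→V, Depot→W, Depot→Z}.

6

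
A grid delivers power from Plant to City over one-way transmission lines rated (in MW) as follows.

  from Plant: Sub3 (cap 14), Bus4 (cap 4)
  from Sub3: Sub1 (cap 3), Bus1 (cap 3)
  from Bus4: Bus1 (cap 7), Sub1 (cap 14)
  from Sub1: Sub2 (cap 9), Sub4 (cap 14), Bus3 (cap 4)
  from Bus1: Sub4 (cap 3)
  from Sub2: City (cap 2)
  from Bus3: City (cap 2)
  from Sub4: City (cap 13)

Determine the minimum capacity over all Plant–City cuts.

10

Augment Plant→Sub3→Sub1→Sub2→City: bottleneck 2, flow now 2.
Augment Plant→Sub3→Sub1→Bus3→City: bottleneck 1, flow now 3.
Augment Plant→Sub3→Bus1→Sub4→City: bottleneck 3, flow now 6.
Augment Plant→Bus4→Sub1→Bus3→City: bottleneck 1, flow now 7.
Augment Plant→Bus4→Sub1→Sub4→City: bottleneck 3, flow now 10.
No augmenting path remains; maximum flow = 10.
By max-flow min-cut, the minimum cut capacity equals the max flow.
In the residual graph, reachable from Plant: {Plant, Sub3}.
Min-cut edges: Plant→Bus4 (4), Sub3→Sub1 (3), Sub3→Bus1 (3); capacity 4 + 3 + 3 = 10.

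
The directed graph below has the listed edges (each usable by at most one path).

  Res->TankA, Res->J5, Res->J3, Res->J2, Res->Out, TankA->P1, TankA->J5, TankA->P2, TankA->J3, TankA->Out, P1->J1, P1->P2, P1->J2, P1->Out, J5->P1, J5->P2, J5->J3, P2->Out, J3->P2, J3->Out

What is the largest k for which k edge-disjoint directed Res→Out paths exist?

4

Assign every edge capacity 1; by Menger, the answer equals the max flow.
Path Res→Out (+1); total 1.
Path Res→TankA→Out (+1); total 2.
Path Res→J3→Out (+1); total 3.
Path Res→J5→P1→Out (+1); total 4.
No residual Res→Out path; max flow = 4.
Certifying cut of size 4: {Res→J3, Res→J5, Res→Out, Res→TankA}.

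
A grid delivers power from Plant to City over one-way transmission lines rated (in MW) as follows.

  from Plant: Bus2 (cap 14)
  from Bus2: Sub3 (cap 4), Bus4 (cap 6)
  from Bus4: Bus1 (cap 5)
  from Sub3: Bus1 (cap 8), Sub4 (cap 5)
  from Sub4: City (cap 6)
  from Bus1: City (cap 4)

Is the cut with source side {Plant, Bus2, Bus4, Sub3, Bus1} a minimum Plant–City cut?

Given cut capacity: 5 + 4 = 9.
Augment Plant→Bus2→Bus4→Bus1→City: bottleneck 4, flow now 4.
Augment Plant→Bus2→Sub3→Sub4→City: bottleneck 4, flow now 8.
No augmenting path remains; maximum flow = 8.
In the residual graph, reachable from Plant: {Plant, Bus2, Bus4, Bus1}.
Min-cut edges: Bus2→Sub3 (4), Bus1→City (4); capacity 4 + 4 = 8.
Cut capacity 9 exceeds the max flow 8, so it is not minimum.

No — its capacity is 9, but the minimum cut has capacity 8.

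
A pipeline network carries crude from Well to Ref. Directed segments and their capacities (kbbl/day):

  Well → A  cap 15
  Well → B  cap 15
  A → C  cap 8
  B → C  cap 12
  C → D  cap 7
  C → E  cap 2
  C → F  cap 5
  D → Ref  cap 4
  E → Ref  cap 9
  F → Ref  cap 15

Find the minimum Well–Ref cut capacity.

11

Augment Well→A→C→D→Ref: bottleneck 4, flow now 4.
Augment Well→A→C→E→Ref: bottleneck 2, flow now 6.
Augment Well→A→C→F→Ref: bottleneck 2, flow now 8.
Augment Well→B→C→F→Ref: bottleneck 3, flow now 11.
No augmenting path remains; maximum flow = 11.
By max-flow min-cut, the minimum cut capacity equals the max flow.
In the residual graph, reachable from Well: {Well, A, B, C, D}.
Min-cut edges: C→E (2), C→F (5), D→Ref (4); capacity 2 + 5 + 4 = 11.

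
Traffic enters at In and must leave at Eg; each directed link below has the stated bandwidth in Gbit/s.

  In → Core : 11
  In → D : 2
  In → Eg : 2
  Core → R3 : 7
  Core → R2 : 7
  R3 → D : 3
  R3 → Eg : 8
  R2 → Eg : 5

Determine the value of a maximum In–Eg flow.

Augment In→Eg: bottleneck 2, flow now 2.
Augment In→Core→R3→Eg: bottleneck 7, flow now 9.
Augment In→Core→R2→Eg: bottleneck 4, flow now 13.
No augmenting path remains; maximum flow = 13.
In the residual graph, reachable from In: {In, D}.
Min-cut edges: In→Core (11), In→Eg (2); capacity 11 + 2 = 13.
This cut is saturated, so no flow can exceed 13.

13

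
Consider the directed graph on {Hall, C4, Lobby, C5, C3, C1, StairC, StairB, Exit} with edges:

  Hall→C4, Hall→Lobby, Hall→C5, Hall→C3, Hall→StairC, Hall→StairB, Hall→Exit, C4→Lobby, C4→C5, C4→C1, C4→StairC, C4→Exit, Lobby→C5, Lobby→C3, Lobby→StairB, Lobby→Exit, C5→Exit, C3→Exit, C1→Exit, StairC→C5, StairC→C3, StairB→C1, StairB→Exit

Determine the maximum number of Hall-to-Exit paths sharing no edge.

Assign every edge capacity 1; by Menger, the answer equals the max flow.
Path Hall→Exit (+1); total 1.
Path Hall→C4→Exit (+1); total 2.
Path Hall→Lobby→Exit (+1); total 3.
Path Hall→C5→Exit (+1); total 4.
Path Hall→C3→Exit (+1); total 5.
Path Hall→StairB→Exit (+1); total 6.
No residual Hall→Exit path; max flow = 6.
Certifying cut of size 6: {C3→Exit, C5→Exit, Hall→C4, Hall→Exit, Hall→Lobby, Hall→StairB}.

6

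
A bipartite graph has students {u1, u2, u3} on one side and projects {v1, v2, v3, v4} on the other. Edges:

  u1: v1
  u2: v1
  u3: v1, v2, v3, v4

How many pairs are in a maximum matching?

2

Unit-capacity flow: source→left, listed edges, right→sink; max matching = max flow.
Augmenting path u1→v1 (+1); matched 1.
Augmenting path u3→v2 (+1); matched 2.
No augmenting path remains; maximum matching = 2.
König certificate: {u3, v1} is a vertex cover of size 2 (every listed pair touches it), so no matching can be larger.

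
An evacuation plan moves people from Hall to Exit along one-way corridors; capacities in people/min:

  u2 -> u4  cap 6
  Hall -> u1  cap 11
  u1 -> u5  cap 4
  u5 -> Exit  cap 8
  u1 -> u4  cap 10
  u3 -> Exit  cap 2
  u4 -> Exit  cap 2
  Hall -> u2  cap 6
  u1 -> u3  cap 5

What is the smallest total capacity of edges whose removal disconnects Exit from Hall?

8

Augment Hall→u1→u3→Exit: bottleneck 2, flow now 2.
Augment Hall→u1→u4→Exit: bottleneck 2, flow now 4.
Augment Hall→u1→u5→Exit: bottleneck 4, flow now 8.
No augmenting path remains; maximum flow = 8.
By max-flow min-cut, the minimum cut capacity equals the max flow.
In the residual graph, reachable from Hall: {Hall, u1, u2, u3, u4}.
Min-cut edges: u1→u5 (4), u3→Exit (2), u4→Exit (2); capacity 4 + 2 + 2 = 8.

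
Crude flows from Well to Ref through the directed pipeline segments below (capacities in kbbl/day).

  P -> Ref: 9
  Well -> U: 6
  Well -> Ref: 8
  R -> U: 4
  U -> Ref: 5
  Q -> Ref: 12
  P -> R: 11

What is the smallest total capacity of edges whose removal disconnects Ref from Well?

13

Augment Well→Ref: bottleneck 8, flow now 8.
Augment Well→U→Ref: bottleneck 5, flow now 13.
No augmenting path remains; maximum flow = 13.
By max-flow min-cut, the minimum cut capacity equals the max flow.
In the residual graph, reachable from Well: {Well, U}.
Min-cut edges: Well→Ref (8), U→Ref (5); capacity 8 + 5 = 13.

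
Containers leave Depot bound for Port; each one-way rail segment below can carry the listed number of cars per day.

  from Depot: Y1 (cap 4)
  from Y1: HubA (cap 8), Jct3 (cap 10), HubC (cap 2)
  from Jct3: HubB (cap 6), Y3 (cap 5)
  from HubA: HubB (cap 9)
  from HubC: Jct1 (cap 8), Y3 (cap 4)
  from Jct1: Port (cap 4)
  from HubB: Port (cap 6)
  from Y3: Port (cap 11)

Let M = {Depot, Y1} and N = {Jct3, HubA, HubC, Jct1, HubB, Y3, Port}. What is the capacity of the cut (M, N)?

20

Edges leaving {Depot, Y1}: Y1→Jct3 (10), Y1→HubA (8), Y1→HubC (2).
Cut capacity = 10 + 8 + 2 = 20.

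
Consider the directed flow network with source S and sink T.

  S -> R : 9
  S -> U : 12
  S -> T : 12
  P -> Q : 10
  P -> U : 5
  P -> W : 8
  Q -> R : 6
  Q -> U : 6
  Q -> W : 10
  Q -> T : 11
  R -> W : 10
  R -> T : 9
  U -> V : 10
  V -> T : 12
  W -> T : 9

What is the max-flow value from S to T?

Augment S→T: bottleneck 12, flow now 12.
Augment S→R→T: bottleneck 9, flow now 21.
Augment S→U→V→T: bottleneck 10, flow now 31.
No augmenting path remains; maximum flow = 31.
In the residual graph, reachable from S: {S, U}.
Min-cut edges: S→R (9), S→T (12), U→V (10); capacity 9 + 12 + 10 = 31.
This cut is saturated, so no flow can exceed 31.

31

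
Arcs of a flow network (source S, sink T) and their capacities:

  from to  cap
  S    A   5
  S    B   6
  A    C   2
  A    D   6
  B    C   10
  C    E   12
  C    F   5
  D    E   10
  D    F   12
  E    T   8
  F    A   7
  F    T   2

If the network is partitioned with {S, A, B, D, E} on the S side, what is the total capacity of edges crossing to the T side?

Edges leaving {S, A, B, D, E}: A→C (2), B→C (10), D→F (12), E→T (8).
Cut capacity = 2 + 10 + 12 + 8 = 32.

32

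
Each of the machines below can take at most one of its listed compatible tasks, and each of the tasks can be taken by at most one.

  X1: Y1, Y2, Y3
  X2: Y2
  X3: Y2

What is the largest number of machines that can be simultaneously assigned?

Unit-capacity flow: source→left, listed edges, right→sink; max matching = max flow.
Augmenting path X1→Y1 (+1); matched 1.
Augmenting path X2→Y2 (+1); matched 2.
No augmenting path remains; maximum matching = 2.
König certificate: {X1, Y2} is a vertex cover of size 2 (every listed pair touches it), so no matching can be larger.

2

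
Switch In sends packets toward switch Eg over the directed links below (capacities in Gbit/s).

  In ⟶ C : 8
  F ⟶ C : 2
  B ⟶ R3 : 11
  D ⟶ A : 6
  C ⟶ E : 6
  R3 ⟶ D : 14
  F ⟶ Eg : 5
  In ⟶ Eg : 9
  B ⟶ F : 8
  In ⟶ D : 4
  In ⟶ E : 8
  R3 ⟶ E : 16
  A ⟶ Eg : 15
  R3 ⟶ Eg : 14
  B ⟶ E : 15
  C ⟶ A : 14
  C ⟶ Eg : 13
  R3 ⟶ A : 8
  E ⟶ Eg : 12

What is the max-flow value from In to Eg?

29

Augment In→Eg: bottleneck 9, flow now 9.
Augment In→C→Eg: bottleneck 8, flow now 17.
Augment In→E→Eg: bottleneck 8, flow now 25.
Augment In→D→A→Eg: bottleneck 4, flow now 29.
No augmenting path remains; maximum flow = 29.
In the residual graph, reachable from In: {In}.
Min-cut edges: In→D (4), In→C (8), In→E (8), In→Eg (9); capacity 4 + 8 + 8 + 9 = 29.
This cut is saturated, so no flow can exceed 29.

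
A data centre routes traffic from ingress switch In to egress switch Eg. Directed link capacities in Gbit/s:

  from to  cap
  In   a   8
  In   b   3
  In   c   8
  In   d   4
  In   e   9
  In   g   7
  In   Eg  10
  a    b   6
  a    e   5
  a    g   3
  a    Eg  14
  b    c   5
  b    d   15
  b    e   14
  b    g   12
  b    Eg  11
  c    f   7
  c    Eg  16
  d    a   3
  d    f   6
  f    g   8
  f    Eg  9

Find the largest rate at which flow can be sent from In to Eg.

33

Augment In→Eg: bottleneck 10, flow now 10.
Augment In→a→Eg: bottleneck 8, flow now 18.
Augment In→b→Eg: bottleneck 3, flow now 21.
Augment In→c→Eg: bottleneck 8, flow now 29.
Augment In→d→a→Eg: bottleneck 3, flow now 32.
Augment In→d→f→Eg: bottleneck 1, flow now 33.
No augmenting path remains; maximum flow = 33.
In the residual graph, reachable from In: {In, e, g}.
Min-cut edges: In→a (8), In→b (3), In→c (8), In→d (4), In→Eg (10); capacity 8 + 3 + 8 + 4 + 10 = 33.
This cut is saturated, so no flow can exceed 33.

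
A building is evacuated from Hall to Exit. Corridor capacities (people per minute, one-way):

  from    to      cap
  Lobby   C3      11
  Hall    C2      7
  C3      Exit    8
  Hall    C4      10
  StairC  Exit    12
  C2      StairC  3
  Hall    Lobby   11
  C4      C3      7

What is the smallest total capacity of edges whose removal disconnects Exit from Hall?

Augment Hall→C4→C3→Exit: bottleneck 7, flow now 7.
Augment Hall→Lobby→C3→Exit: bottleneck 1, flow now 8.
Augment Hall→C2→StairC→Exit: bottleneck 3, flow now 11.
No augmenting path remains; maximum flow = 11.
By max-flow min-cut, the minimum cut capacity equals the max flow.
In the residual graph, reachable from Hall: {Hall, C4, Lobby, C2, C3}.
Min-cut edges: C2→StairC (3), C3→Exit (8); capacity 3 + 8 = 11.

11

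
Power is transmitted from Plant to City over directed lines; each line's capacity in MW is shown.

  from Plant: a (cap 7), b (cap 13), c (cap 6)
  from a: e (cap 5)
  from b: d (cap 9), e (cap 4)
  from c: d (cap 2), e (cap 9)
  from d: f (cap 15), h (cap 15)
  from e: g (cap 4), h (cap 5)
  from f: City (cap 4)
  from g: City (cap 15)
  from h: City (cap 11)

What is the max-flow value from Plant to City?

19

Augment Plant→a→e→g→City: bottleneck 4, flow now 4.
Augment Plant→a→e→h→City: bottleneck 1, flow now 5.
Augment Plant→b→d→f→City: bottleneck 4, flow now 9.
Augment Plant→b→d→h→City: bottleneck 5, flow now 14.
Augment Plant→b→e→h→City: bottleneck 4, flow now 18.
Augment Plant→c→d→h→City: bottleneck 1, flow now 19.
No augmenting path remains; maximum flow = 19.
In the residual graph, reachable from Plant: {Plant, a, b, c, d, e, f, h}.
Min-cut edges: e→g (4), f→City (4), h→City (11); capacity 4 + 4 + 11 = 19.
This cut is saturated, so no flow can exceed 19.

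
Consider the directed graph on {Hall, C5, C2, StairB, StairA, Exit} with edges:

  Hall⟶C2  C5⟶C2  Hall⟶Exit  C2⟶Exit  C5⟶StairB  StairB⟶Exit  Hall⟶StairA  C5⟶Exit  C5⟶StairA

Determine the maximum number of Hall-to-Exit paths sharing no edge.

Assign every edge capacity 1; by Menger, the answer equals the max flow.
Path Hall→Exit (+1); total 1.
Path Hall→C2→Exit (+1); total 2.
No residual Hall→Exit path; max flow = 2.
Certifying cut of size 2: {Hall→C2, Hall→Exit}.

2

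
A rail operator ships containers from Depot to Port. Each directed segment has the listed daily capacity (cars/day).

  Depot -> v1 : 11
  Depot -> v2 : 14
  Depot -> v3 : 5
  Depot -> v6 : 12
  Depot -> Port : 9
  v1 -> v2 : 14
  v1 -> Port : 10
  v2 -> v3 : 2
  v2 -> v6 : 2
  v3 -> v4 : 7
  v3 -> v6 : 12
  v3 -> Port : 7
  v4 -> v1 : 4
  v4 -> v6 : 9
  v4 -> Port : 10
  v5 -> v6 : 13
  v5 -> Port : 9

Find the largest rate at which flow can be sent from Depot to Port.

Augment Depot→Port: bottleneck 9, flow now 9.
Augment Depot→v1→Port: bottleneck 10, flow now 19.
Augment Depot→v3→Port: bottleneck 5, flow now 24.
Augment Depot→v2→v3→Port: bottleneck 2, flow now 26.
No augmenting path remains; maximum flow = 26.
In the residual graph, reachable from Depot: {Depot, v1, v2, v6}.
Min-cut edges: Depot→v3 (5), Depot→Port (9), v1→Port (10), v2→v3 (2); capacity 5 + 9 + 10 + 2 = 26.
This cut is saturated, so no flow can exceed 26.

26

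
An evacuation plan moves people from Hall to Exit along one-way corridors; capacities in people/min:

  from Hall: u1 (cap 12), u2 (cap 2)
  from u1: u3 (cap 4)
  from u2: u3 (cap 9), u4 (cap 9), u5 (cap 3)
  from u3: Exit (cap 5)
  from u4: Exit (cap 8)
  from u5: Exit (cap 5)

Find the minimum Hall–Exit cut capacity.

6

Augment Hall→u1→u3→Exit: bottleneck 4, flow now 4.
Augment Hall→u2→u3→Exit: bottleneck 1, flow now 5.
Augment Hall→u2→u4→Exit: bottleneck 1, flow now 6.
No augmenting path remains; maximum flow = 6.
By max-flow min-cut, the minimum cut capacity equals the max flow.
In the residual graph, reachable from Hall: {Hall, u1}.
Min-cut edges: Hall→u2 (2), u1→u3 (4); capacity 2 + 4 = 6.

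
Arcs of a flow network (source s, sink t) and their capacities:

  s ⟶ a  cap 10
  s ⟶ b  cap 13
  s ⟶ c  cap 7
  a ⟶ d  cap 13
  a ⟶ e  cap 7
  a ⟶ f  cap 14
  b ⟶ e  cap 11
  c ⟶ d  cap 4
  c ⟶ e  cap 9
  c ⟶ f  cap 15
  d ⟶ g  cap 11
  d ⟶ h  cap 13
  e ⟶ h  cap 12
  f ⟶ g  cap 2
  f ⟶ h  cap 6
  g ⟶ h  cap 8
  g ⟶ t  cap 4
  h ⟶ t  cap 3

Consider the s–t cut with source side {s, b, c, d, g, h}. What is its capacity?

Edges leaving {s, b, c, d, g, h}: s→a (10), b→e (11), c→e (9), c→f (15), g→t (4), h→t (3).
Cut capacity = 10 + 11 + 9 + 15 + 4 + 3 = 52.

52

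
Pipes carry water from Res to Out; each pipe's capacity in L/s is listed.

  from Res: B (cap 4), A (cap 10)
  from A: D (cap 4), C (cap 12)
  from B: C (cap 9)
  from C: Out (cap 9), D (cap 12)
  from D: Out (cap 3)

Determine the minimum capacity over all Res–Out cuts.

Augment Res→A→C→Out: bottleneck 9, flow now 9.
Augment Res→A→D→Out: bottleneck 1, flow now 10.
Augment Res→B→C→D→Out: bottleneck 2, flow now 12.
No augmenting path remains; maximum flow = 12.
By max-flow min-cut, the minimum cut capacity equals the max flow.
In the residual graph, reachable from Res: {Res, A, B, C, D}.
Min-cut edges: C→Out (9), D→Out (3); capacity 9 + 3 = 12.

12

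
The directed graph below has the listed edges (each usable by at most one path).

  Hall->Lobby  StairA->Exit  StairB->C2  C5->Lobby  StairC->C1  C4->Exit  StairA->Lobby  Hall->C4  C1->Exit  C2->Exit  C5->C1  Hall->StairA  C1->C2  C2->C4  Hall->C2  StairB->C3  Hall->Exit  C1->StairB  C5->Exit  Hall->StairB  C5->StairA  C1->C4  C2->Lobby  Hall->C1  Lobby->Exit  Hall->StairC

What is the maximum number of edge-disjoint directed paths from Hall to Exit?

6

Assign every edge capacity 1; by Menger, the answer equals the max flow.
Path Hall→Exit (+1); total 1.
Path Hall→C1→Exit (+1); total 2.
Path Hall→C2→Exit (+1); total 3.
Path Hall→StairA→Exit (+1); total 4.
Path Hall→Lobby→Exit (+1); total 5.
Path Hall→C4→Exit (+1); total 6.
No residual Hall→Exit path; max flow = 6.
Certifying cut of size 6: {C1→Exit, C2→Exit, C4→Exit, Hall→Exit, Hall→StairA, Lobby→Exit}.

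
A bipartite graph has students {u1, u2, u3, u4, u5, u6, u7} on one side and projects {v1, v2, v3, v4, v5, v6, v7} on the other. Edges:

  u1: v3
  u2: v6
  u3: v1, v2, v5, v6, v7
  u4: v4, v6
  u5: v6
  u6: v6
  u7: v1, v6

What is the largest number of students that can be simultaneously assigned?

Unit-capacity flow: source→left, listed edges, right→sink; max matching = max flow.
Augmenting path u1→v3 (+1); matched 1.
Augmenting path u2→v6 (+1); matched 2.
Augmenting path u3→v1 (+1); matched 3.
Augmenting path u4→v4 (+1); matched 4.
Augmenting path u7→v1→u3→v2 (+1); matched 5.
No augmenting path remains; maximum matching = 5.
König certificate: {u1, u3, u4, u7, v6} is a vertex cover of size 5 (every listed pair touches it), so no matching can be larger.

5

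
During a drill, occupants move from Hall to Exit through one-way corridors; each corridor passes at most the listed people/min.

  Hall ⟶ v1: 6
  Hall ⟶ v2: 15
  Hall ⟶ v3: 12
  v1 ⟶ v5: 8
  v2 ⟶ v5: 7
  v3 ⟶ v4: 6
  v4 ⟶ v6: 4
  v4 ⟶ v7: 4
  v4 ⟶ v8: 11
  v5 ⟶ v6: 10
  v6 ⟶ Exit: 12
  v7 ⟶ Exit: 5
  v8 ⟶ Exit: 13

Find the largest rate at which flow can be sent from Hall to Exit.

16

Augment Hall→v1→v5→v6→Exit: bottleneck 6, flow now 6.
Augment Hall→v2→v5→v6→Exit: bottleneck 4, flow now 10.
Augment Hall→v3→v4→v6→Exit: bottleneck 2, flow now 12.
Augment Hall→v3→v4→v7→Exit: bottleneck 4, flow now 16.
No augmenting path remains; maximum flow = 16.
In the residual graph, reachable from Hall: {Hall, v1, v2, v3, v5}.
Min-cut edges: v3→v4 (6), v5→v6 (10); capacity 6 + 10 = 16.
This cut is saturated, so no flow can exceed 16.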